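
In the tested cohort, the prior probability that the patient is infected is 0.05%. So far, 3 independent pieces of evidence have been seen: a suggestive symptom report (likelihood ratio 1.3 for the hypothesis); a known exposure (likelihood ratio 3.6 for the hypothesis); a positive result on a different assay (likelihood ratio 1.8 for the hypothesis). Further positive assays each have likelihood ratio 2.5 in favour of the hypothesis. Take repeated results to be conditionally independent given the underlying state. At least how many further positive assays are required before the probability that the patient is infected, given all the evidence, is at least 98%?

11

Prior odds = 0.0005/0.9995 = 1/1999.
Combined Bayes factor of the evidence already in hand = 1.3 × 3.6 × 1.8 = 8.424.
Odds after that evidence = (1/1999) × 8.424 = 1053/249875.
Target odds = 0.98/0.02 = 49.
Need 2.5ⁿ ≥ 49 ÷ (1053/249875) = 12243875/1053.
2.5¹⁰ = 9765625/1024 falls short of 12243875/1053 but 2.5¹¹ = 48828125/2048 reaches it, so n = 11.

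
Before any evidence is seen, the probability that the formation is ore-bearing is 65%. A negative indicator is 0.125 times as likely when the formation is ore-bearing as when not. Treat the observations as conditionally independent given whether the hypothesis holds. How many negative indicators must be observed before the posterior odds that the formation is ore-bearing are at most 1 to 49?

3

Prior odds = 0.65/0.35 = 13/7.
Likelihood ratio per negative indicator = 0.125.
Target odds = 1/49.
Require 0.125ⁿ ≤ 1/49 ÷ (13/7) = 1/91.
0.125² = 0.015625 is still above 1/91 but 0.125³ = 0.001953125 is at or below it, so n = 3.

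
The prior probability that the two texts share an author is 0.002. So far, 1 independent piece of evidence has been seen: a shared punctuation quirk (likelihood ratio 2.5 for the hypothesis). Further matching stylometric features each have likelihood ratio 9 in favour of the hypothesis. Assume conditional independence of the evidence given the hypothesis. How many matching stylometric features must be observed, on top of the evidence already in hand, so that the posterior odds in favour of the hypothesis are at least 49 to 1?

Prior odds = 0.002/0.998 = 1/499.
Bayes factor of the evidence already in hand = 2.5.
Odds after that evidence = (1/499) × 2.5 = 5/998.
Target odds = 49.
Need 9ⁿ ≥ 49 ÷ (5/998) = 9780.4.
9⁴ = 6561 falls short of 9780.4 but 9⁵ = 59049 reaches it, so n = 5.

5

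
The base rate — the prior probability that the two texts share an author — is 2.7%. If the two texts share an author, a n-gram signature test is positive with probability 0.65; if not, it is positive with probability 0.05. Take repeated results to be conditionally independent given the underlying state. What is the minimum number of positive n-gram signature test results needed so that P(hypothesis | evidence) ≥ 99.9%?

Prior odds: 0.027 ÷ 0.973 = 27/973.
Likelihood ratio of a positive = 0.65/0.05 = 13.
Target odds: 0.999 ÷ 0.001 = 999.
Need (27/973) × 13ⁿ ≥ 999, i.e. 13ⁿ ≥ 36001.
13⁴ = 28561 falls short of 36001 but 13⁵ = 371293 reaches it, so n = 5.

5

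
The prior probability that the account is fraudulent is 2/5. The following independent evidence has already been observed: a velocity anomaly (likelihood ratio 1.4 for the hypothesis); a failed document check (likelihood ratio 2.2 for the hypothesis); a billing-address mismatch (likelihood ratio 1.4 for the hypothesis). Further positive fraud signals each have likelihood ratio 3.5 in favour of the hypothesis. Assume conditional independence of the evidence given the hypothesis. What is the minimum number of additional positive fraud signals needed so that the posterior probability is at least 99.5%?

4

Prior odds = 0.4/0.6 = 2/3.
Combined Bayes factor of the evidence already in hand = 1.4 × 2.2 × 1.4 = 4.312.
Odds after that evidence = (2/3) × 4.312 = 1078/375.
Target odds = 0.995/0.005 = 199.
Need 3.5ⁿ ≥ 199 ÷ (1078/375) = 74625/1078.
3.5³ = 42.875 falls short of 74625/1078 but 3.5⁴ = 150.0625 reaches it, so n = 4.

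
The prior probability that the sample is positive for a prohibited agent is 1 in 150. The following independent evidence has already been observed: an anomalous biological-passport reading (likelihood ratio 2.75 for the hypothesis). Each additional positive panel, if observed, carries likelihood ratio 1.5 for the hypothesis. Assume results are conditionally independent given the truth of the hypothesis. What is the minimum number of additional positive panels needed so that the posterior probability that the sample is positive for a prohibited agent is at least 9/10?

Prior odds = (1/150)/(149/150) = 1/149.
Bayes factor of the evidence already in hand = 2.75.
Odds after that evidence = (1/149) × 2.75 = 11/596.
Target odds = 0.9/0.1 = 9.
Need 1.5ⁿ ≥ 9 ÷ (11/596) = 5364/11.
1.5¹⁵ = 14348907/32768 falls short of 5364/11 but 1.5¹⁶ = 43046721/65536 reaches it, so n = 16.

16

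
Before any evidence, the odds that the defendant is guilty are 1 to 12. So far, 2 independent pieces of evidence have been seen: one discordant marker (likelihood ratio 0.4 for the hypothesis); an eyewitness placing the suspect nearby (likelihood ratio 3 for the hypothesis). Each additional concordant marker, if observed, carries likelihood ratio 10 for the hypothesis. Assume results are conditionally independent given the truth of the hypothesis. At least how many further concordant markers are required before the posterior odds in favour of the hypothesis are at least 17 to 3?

Prior odds = 1/12.
Combined Bayes factor of the evidence already in hand = 0.4 × 3 = 1.2.
Odds after that evidence = (1/12) × 1.2 = 0.1.
Target odds = 17/3.
Need 10ⁿ ≥ 17/3 ÷ 0.1 = 170/3.
10¹ = 10 falls short of 170/3 but 10² = 100 reaches it, so n = 2.

2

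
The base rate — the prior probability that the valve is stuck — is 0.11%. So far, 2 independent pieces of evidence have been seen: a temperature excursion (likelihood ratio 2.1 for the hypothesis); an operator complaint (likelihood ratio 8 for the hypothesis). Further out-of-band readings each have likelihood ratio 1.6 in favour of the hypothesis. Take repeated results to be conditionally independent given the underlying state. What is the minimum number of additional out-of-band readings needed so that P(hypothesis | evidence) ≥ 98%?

17

Prior odds = 0.0011/0.9989 = 11/9989.
Combined Bayes factor of the evidence already in hand = 2.1 × 8 = 16.8.
Odds after that evidence = (11/9989) × 16.8 = 132/7135.
Target odds = 0.98/0.02 = 49.
Need 1.6ⁿ ≥ 49 ÷ (132/7135) = 349615/132.
1.6¹⁶ ≈1844.67 falls short of 349615/132 but 1.6¹⁷ ≈2951.48 reaches it, so n = 17.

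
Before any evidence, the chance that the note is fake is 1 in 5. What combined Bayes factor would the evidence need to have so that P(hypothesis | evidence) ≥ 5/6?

Prior odds = 0.2/0.8 = 0.25.
Target odds = (5/6)/(1/6) = 5.
Required Bayes factor = 5 ÷ 0.25 = 20.

20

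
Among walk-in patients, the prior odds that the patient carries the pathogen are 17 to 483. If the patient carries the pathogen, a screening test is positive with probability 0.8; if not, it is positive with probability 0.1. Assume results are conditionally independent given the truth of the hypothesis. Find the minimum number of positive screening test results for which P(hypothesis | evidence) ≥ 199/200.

5

Prior odds = 17/483.
Likelihood ratio of a positive = 0.8/0.1 = 8.
Target odds: 0.995 ÷ 0.005 = 199.
Require 8ⁿ ≥ 199 ÷ (17/483) = 96117/17.
8⁴ = 4096 falls short of 96117/17 but 8⁵ = 32768 reaches it, so n = 5.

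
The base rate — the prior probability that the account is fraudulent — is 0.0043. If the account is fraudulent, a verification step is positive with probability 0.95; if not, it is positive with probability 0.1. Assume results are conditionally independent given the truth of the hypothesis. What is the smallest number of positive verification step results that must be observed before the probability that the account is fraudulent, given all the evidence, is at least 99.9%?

6

Prior odds = 0.0043/0.9957 = 43/9957.
Likelihood ratio of a positive = 0.95/0.1 = 9.5.
Target odds: 0.999 ÷ 0.001 = 999.
Require 9.5ⁿ ≥ 999 ÷ (43/9957) = 9947043/43.
9.5⁵ = 77378.09375 falls short of 9947043/43 but 9.5⁶ = 47045881/64 reaches it, so n = 6.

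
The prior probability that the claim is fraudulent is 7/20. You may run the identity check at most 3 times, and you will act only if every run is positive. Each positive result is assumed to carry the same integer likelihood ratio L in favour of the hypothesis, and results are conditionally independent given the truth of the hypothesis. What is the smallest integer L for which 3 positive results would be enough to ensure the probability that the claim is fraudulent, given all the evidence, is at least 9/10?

Prior odds = 0.35/0.65 = 7/13.
Target odds = 0.9/0.1 = 9.
Need L³ ≥ 9 ÷ (7/13) = 117/7.
2³ = 8 < 117/7 ≤ 27 = 3³, so L = 3.

3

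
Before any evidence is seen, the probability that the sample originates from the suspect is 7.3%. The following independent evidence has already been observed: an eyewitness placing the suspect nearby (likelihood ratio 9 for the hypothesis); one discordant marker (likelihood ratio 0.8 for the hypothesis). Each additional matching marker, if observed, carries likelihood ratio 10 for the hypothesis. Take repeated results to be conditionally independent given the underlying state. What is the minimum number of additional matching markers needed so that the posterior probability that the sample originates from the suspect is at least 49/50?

Prior odds = 0.073/0.927 = 73/927.
Combined Bayes factor of the evidence already in hand = 9 × 0.8 = 7.2.
Odds after that evidence = (73/927) × 7.2 = 292/515.
Target odds = 0.98/0.02 = 49.
Need 10ⁿ ≥ 49 ÷ (292/515) = 25235/292.
10¹ = 10 falls short of 25235/292 but 10² = 100 reaches it, so n = 2.

2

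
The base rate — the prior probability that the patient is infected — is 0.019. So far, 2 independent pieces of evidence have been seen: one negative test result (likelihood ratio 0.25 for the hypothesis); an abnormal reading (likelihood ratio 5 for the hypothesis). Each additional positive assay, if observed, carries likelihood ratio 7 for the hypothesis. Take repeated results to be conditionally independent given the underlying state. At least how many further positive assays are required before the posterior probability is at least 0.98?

Prior odds = 0.019/0.981 = 19/981.
Combined Bayes factor of the evidence already in hand = 0.25 × 5 = 1.25.
Odds after that evidence = (19/981) × 1.25 = 95/3924.
Target odds = 0.98/0.02 = 49.
Need 7ⁿ ≥ 49 ÷ (95/3924) = 192276/95.
7³ = 343 falls short of 192276/95 but 7⁴ = 2401 reaches it, so n = 4.

4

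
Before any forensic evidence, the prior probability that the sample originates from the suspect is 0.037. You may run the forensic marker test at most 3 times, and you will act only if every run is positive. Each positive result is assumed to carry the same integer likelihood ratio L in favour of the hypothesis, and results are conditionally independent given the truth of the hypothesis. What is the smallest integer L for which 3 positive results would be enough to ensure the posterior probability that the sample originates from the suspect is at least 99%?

14

Prior odds = 0.037/0.963 = 37/963.
Target odds = 0.99/0.01 = 99.
Need L³ ≥ 99 ÷ (37/963) = 95337/37.
13³ = 2197 < 95337/37 ≤ 2744 = 14³, so L = 14.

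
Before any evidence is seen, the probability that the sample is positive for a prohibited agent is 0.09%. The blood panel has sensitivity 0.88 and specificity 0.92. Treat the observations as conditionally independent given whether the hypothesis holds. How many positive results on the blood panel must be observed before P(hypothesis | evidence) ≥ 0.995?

Prior odds: 0.0009 ÷ 0.9991 = 9/9991.
False-positive rate = 1 − 0.92 = 0.08; likelihood ratio of a positive = 0.88/0.08 = 11.
Target odds: 0.995 ÷ 0.005 = 199.
Require 11ⁿ ≥ 199 ÷ (9/9991) = 1988209/9.
11⁵ = 161051 falls short of 1988209/9 but 11⁶ = 1771561 reaches it, so n = 6.

6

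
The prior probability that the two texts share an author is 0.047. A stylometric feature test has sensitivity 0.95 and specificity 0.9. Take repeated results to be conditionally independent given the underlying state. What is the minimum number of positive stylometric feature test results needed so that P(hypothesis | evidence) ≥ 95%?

Prior odds = 0.047/0.953 = 47/953.
False-positive rate = 1 − 0.9 = 0.1; likelihood ratio of a positive = 0.95/0.1 = 9.5.
Target odds: 0.95 ÷ 0.05 = 19.
Need (47/953) × 9.5ⁿ ≥ 19, i.e. 9.5ⁿ ≥ 18107/47.
9.5² = 90.25 falls short of 18107/47 but 9.5³ = 857.375 reaches it, so n = 3.

3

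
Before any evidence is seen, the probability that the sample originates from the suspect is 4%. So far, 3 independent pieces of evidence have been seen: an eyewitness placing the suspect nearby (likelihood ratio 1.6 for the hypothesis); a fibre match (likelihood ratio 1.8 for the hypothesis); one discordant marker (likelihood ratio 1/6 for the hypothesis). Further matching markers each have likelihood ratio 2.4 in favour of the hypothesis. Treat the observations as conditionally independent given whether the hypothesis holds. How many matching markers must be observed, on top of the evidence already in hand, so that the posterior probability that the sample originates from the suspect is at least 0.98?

9

Prior odds = 0.04/0.96 = 1/24.
Combined Bayes factor of the evidence already in hand = 1.6 × 1.8 × (1/6) = 0.48.
Odds after that evidence = (1/24) × 0.48 = 0.02.
Target odds = 0.98/0.02 = 49.
Need 2.4ⁿ ≥ 49 ÷ 0.02 = 2450.
2.4⁸ = 429981696/390625 falls short of 2450 but 2.4⁹ ≈2641.81 reaches it, so n = 9.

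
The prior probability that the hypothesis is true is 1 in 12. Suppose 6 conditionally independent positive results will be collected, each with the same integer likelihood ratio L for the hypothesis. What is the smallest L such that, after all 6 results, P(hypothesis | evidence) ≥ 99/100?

4

Prior odds = (1/12)/(11/12) = 1/11.
Target odds = 0.99/0.01 = 99.
Need L⁶ ≥ 99 ÷ (1/11) = 1089.
3⁶ = 729 < 1089 ≤ 4096 = 4⁶, so L = 4.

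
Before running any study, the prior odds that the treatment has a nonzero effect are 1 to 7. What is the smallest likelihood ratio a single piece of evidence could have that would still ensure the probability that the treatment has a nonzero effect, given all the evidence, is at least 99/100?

693

Prior odds = 1/7.
Target odds = 0.99/0.01 = 99.
Required Bayes factor = 99 ÷ (1/7) = 693.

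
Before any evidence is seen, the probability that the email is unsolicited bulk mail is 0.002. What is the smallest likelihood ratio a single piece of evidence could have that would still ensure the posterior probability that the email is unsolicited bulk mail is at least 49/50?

Prior odds = 0.002/0.998 = 1/499.
Target odds = 0.98/0.02 = 49.
Required Bayes factor = 49 ÷ (1/499) = 24451.

24451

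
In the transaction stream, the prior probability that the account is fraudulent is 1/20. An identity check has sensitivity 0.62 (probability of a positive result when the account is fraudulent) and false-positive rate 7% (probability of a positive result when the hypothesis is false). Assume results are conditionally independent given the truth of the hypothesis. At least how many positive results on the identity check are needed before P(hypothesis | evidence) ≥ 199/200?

Prior odds: 0.05 ÷ 0.95 = 1/19.
Likelihood ratio of a positive result = 0.62/0.07 = 62/7.
Target posterior odds = 0.995/0.005 = 199.
Require (62/7)ⁿ ≥ 199 ÷ (1/19) = 3781.
(62/7)³ = 238328/343 falls short of 3781 but (62/7)⁴ = 14776336/2401 reaches it, so n = 4.

4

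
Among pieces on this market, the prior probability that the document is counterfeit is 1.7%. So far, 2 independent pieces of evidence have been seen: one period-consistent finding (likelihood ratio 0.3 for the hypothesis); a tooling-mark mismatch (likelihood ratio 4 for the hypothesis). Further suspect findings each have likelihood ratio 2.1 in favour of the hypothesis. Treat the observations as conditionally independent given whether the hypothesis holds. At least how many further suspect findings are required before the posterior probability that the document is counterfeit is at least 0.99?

12

Prior odds = 0.017/0.983 = 17/983.
Combined Bayes factor of the evidence already in hand = 0.3 × 4 = 1.2.
Odds after that evidence = (17/983) × 1.2 = 102/4915.
Target odds = 0.99/0.01 = 99.
Need 2.1ⁿ ≥ 99 ÷ (102/4915) = 162195/34.
2.1¹¹ ≈3502.78 falls short of 162195/34 but 2.1¹² ≈7355.83 reaches it, so n = 12.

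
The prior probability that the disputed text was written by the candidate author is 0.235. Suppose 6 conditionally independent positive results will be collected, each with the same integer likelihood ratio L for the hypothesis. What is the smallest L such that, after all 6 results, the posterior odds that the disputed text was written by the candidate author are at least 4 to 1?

2

Prior odds = 0.235/0.765 = 47/153.
Target odds = 4.
Need L⁶ ≥ 4 ÷ (47/153) = 612/47.
1⁶ = 1 < 612/47 ≤ 64 = 2⁶, so L = 2.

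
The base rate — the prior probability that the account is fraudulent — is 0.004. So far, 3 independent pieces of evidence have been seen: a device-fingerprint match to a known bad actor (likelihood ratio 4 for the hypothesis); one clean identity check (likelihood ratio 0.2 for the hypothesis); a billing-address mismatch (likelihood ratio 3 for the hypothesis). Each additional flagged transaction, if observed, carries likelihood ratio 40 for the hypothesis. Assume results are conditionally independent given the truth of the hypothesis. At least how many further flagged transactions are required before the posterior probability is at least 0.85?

Prior odds = 0.004/0.996 = 1/249.
Combined Bayes factor of the evidence already in hand = 4 × 0.2 × 3 = 2.4.
Odds after that evidence = (1/249) × 2.4 = 4/415.
Target odds = 0.85/0.15 = 17/3.
Need 40ⁿ ≥ 17/3 ÷ (4/415) = 7055/12.
40¹ = 40 falls short of 7055/12 but 40² = 1600 reaches it, so n = 2.

2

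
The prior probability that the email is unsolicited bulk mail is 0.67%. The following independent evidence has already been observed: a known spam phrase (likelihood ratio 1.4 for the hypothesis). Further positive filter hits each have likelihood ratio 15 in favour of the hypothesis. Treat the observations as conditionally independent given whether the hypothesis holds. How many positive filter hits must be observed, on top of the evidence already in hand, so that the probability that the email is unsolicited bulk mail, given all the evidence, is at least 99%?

Prior odds = 0.0067/0.9933 = 67/9933.
Bayes factor of the evidence already in hand = 1.4.
Odds after that evidence = (67/9933) × 1.4 = 67/7095.
Target odds = 0.99/0.01 = 99.
Need 15ⁿ ≥ 99 ÷ (67/7095) = 702405/67.
15³ = 3375 falls short of 702405/67 but 15⁴ = 50625 reaches it, so n = 4.

4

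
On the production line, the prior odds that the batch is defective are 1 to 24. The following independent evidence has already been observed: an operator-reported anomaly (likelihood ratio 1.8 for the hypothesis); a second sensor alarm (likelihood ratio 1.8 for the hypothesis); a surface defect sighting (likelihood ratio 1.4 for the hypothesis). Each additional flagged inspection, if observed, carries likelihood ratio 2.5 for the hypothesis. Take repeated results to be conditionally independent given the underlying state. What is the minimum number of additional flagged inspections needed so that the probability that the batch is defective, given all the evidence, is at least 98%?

Prior odds = 1/24.
Combined Bayes factor of the evidence already in hand = 1.8 × 1.8 × 1.4 = 4.536.
Odds after that evidence = (1/24) × 4.536 = 0.189.
Target odds = 0.98/0.02 = 49.
Need 2.5ⁿ ≥ 49 ÷ 0.189 = 7000/27.
2.5⁶ = 244.140625 falls short of 7000/27 but 2.5⁷ = 610.3515625 reaches it, so n = 7.

7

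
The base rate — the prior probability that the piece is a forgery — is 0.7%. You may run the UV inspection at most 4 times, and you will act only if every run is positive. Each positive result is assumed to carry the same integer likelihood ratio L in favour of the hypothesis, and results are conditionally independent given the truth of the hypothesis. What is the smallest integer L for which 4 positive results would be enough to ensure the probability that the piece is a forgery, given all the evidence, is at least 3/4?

Prior odds = 0.007/0.993 = 7/993.
Target odds = 0.75/0.25 = 3.
Need L⁴ ≥ 3 ÷ (7/993) = 2979/7.
4⁴ = 256 < 2979/7 ≤ 625 = 5⁴, so L = 5.

5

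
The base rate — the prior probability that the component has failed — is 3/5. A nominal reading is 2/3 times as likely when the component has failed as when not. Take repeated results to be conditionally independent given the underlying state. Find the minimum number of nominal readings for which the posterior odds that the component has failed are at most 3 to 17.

6

Prior odds = 0.6/0.4 = 1.5.
Likelihood ratio per nominal reading = 2/3.
Target odds = 3/17.
Need 1.5 × (2/3)ⁿ ≤ 3/17, i.e. (2/3)ⁿ ≤ 2/17.
(2/3)⁵ = 32/243 is still above 2/17 but (2/3)⁶ = 64/729 is at or below it, so n = 6.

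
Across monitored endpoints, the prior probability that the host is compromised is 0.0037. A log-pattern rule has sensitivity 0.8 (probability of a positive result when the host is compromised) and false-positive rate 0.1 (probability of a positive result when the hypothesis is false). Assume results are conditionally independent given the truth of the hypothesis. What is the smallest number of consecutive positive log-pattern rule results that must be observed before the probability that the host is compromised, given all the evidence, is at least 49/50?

Prior odds = 0.0037/0.9963 = 37/9963.
Likelihood ratio of a positive result = 0.8/0.1 = 8.
Target posterior odds = 0.98/0.02 = 49.
Require 8ⁿ ≥ 49 ÷ (37/9963) = 488187/37.
8⁴ = 4096 falls short of 488187/37 but 8⁵ = 32768 reaches it, so n = 5.

5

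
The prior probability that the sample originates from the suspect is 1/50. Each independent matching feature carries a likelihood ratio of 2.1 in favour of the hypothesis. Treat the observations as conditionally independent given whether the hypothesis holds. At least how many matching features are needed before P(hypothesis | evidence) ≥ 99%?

12

Prior odds: 0.02 ÷ 0.98 = 1/49.
Likelihood ratio per matching feature = 2.1.
Target odds: 0.99 ÷ 0.01 = 99.
Need (1/49) × 2.1ⁿ ≥ 99, i.e. 2.1ⁿ ≥ 4851.
2.1¹¹ ≈3502.78 falls short of 4851 but 2.1¹² ≈7355.83 reaches it, so n = 12.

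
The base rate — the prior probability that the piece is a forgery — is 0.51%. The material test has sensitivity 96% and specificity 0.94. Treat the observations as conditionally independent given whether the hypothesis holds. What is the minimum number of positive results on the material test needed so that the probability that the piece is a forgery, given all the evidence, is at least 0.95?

Prior odds: 0.0051 ÷ 0.9949 = 51/9949.
False-positive rate = 1 − 0.94 = 0.06; likelihood ratio of a positive = 0.96/0.06 = 16.
Target odds: 0.95 ÷ 0.05 = 19.
Need (51/9949) × 16ⁿ ≥ 19, i.e. 16ⁿ ≥ 189031/51.
16² = 256 falls short of 189031/51 but 16³ = 4096 reaches it, so n = 3.

3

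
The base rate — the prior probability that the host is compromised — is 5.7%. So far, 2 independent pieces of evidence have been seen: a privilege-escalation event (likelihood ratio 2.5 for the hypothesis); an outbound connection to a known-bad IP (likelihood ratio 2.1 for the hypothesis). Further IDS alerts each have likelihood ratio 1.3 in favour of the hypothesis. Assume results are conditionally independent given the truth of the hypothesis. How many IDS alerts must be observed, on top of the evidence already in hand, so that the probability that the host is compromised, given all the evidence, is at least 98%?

Prior odds = 0.057/0.943 = 57/943.
Combined Bayes factor of the evidence already in hand = 2.5 × 2.1 = 5.25.
Odds after that evidence = (57/943) × 5.25 = 1197/3772.
Target odds = 0.98/0.02 = 49.
Need 1.3ⁿ ≥ 49 ÷ (1197/3772) = 26404/171.
1.3¹⁹ ≈146.192 falls short of 26404/171 but 1.3²⁰ ≈190.05 reaches it, so n = 20.

20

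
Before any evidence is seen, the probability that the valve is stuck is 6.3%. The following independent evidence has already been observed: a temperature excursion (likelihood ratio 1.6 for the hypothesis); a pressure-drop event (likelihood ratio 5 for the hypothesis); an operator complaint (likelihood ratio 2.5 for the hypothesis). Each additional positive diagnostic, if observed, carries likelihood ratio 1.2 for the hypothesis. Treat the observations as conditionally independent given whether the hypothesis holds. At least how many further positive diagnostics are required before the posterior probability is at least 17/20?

Prior odds = 0.063/0.937 = 63/937.
Combined Bayes factor of the evidence already in hand = 1.6 × 5 × 2.5 = 20.
Odds after that evidence = (63/937) × 20 = 1260/937.
Target odds = 0.85/0.15 = 17/3.
Need 1.2ⁿ ≥ 17/3 ÷ (1260/937) = 15929/3780.
1.2⁷ = 279936/78125 falls short of 15929/3780 but 1.2⁸ = 1679616/390625 reaches it, so n = 8.

8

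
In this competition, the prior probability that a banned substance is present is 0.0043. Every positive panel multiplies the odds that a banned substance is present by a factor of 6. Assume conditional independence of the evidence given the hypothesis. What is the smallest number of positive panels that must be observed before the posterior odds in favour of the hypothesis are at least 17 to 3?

Prior odds = 0.0043/0.9957 = 43/9957.
Likelihood ratio per positive panel = 6.
Target odds = 17/3.
Need (43/9957) × 6ⁿ ≥ 17/3, i.e. 6ⁿ ≥ 56423/43.
6⁴ = 1296 falls short of 56423/43 but 6⁵ = 7776 reaches it, so n = 5.

5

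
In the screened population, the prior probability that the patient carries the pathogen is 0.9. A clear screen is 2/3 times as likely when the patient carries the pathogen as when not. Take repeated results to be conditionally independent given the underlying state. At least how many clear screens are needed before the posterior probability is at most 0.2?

Prior odds: 0.9 ÷ 0.1 = 9.
Likelihood ratio per clear screen = 2/3.
Target posterior odds = 0.2/0.8 = 0.25.
Require (2/3)ⁿ ≤ 0.25 ÷ 9 = 1/36.
(2/3)⁸ = 256/6561 is still above 1/36 but (2/3)⁹ = 512/19683 is at or below it, so n = 9.

9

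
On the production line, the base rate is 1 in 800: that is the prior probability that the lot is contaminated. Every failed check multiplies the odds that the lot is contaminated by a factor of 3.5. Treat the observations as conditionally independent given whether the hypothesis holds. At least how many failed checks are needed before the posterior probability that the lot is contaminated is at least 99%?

10

Prior odds = 0.00125/0.99875 = 1/799.
Likelihood ratio per failed check = 3.5.
Target posterior odds = 0.99/0.01 = 99.
Require 3.5ⁿ ≥ 99 ÷ (1/799) = 79101.
3.5⁹ = 40353607/512 falls short of 79101 but 3.5¹⁰ = 282475249/1024 reaches it, so n = 10.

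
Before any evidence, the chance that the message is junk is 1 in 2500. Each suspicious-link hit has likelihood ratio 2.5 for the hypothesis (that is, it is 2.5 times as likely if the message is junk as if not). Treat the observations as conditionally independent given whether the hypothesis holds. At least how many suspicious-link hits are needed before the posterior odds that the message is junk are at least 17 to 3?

11

Prior odds = 0.0004/0.9996 = 1/2499.
Likelihood ratio per suspicious-link hit = 2.5.
Target odds = 17/3.
Require 2.5ⁿ ≥ 17/3 ÷ (1/2499) = 14161.
2.5¹⁰ = 9765625/1024 falls short of 14161 but 2.5¹¹ = 48828125/2048 reaches it, so n = 11.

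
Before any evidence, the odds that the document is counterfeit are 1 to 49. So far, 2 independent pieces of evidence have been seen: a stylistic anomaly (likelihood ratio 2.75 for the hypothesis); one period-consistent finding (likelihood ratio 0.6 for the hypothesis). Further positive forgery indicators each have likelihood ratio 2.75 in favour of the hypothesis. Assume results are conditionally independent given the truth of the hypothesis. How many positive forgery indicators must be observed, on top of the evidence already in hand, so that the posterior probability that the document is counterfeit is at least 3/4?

5

Prior odds = 1/49.
Combined Bayes factor of the evidence already in hand = 2.75 × 0.6 = 1.65.
Odds after that evidence = (1/49) × 1.65 = 33/980.
Target odds = 0.75/0.25 = 3.
Need 2.75ⁿ ≥ 3 ÷ (33/980) = 980/11.
2.75⁴ = 57.19140625 falls short of 980/11 but 2.75⁵ = 161051/1024 reaches it, so n = 5.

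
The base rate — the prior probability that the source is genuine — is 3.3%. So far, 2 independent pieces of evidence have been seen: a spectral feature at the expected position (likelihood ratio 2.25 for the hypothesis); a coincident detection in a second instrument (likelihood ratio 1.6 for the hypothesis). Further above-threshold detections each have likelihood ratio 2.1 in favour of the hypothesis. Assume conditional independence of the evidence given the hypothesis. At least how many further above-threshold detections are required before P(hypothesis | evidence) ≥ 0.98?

9

Prior odds = 0.033/0.967 = 33/967.
Combined Bayes factor of the evidence already in hand = 2.25 × 1.6 = 3.6.
Odds after that evidence = (33/967) × 3.6 = 594/4835.
Target odds = 0.98/0.02 = 49.
Need 2.1ⁿ ≥ 49 ÷ (594/4835) = 236915/594.
2.1⁸ ≈378.229 falls short of 236915/594 but 2.1⁹ ≈794.28 reaches it, so n = 9.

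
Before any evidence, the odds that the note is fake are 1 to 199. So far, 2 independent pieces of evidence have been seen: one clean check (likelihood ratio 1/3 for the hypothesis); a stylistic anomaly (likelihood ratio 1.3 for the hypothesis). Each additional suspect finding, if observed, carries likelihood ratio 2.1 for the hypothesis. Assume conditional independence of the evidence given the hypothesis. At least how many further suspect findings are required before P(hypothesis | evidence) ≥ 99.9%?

Prior odds = 1/199.
Combined Bayes factor of the evidence already in hand = (1/3) × 1.3 = 13/30.
Odds after that evidence = (1/199) × 13/30 = 13/5970.
Target odds = 0.999/0.001 = 999.
Need 2.1ⁿ ≥ 999 ÷ (13/5970) = 5964030/13.
2.1¹⁷ ≈300419 falls short of 5964030/13 but 2.1¹⁸ ≈630881 reaches it, so n = 18.

18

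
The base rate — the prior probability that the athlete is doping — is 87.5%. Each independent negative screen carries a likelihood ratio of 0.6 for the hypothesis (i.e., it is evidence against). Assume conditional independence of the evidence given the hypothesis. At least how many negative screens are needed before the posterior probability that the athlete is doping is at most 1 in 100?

13

Prior odds = 0.875/0.125 = 7.
Likelihood ratio per negative screen = 0.6.
Target odds: 0.01 ÷ 0.99 = 1/99.
Require 0.6ⁿ ≤ 1/99 ÷ 7 = 1/693.
0.6¹² = 531441/244140625 is still above 1/693 but 0.6¹³ ≈0.00130607 is at or below it, so n = 13.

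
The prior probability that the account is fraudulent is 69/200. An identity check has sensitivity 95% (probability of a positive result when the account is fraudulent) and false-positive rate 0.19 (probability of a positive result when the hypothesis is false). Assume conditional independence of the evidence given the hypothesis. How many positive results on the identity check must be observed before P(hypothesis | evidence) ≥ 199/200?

4

Prior odds = 0.345/0.655 = 69/131.
Likelihood ratio of a positive result = 0.95/0.19 = 5.
Target odds: 0.995 ÷ 0.005 = 199.
Need (69/131) × 5ⁿ ≥ 199, i.e. 5ⁿ ≥ 26069/69.
5³ = 125 falls short of 26069/69 but 5⁴ = 625 reaches it, so n = 4.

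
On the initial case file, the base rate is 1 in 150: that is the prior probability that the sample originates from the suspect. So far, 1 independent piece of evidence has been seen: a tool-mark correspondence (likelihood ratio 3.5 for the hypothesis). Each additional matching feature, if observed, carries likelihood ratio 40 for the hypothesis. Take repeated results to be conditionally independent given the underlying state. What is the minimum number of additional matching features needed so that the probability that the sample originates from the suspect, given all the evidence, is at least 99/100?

3

Prior odds = (1/150)/(149/150) = 1/149.
Bayes factor of the evidence already in hand = 3.5.
Odds after that evidence = (1/149) × 3.5 = 7/298.
Target odds = 0.99/0.01 = 99.
Need 40ⁿ ≥ 99 ÷ (7/298) = 29502/7.
40² = 1600 falls short of 29502/7 but 40³ = 64000 reaches it, so n = 3.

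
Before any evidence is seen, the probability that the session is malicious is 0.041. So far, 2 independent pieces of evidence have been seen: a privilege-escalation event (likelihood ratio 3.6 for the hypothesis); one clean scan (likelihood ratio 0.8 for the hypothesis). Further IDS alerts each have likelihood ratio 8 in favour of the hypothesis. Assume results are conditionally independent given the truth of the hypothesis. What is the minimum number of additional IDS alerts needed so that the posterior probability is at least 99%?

Prior odds = 0.041/0.959 = 41/959.
Combined Bayes factor of the evidence already in hand = 3.6 × 0.8 = 2.88.
Odds after that evidence = (41/959) × 2.88 = 2952/23975.
Target odds = 0.99/0.01 = 99.
Need 8ⁿ ≥ 99 ÷ (2952/23975) = 263725/328.
8³ = 512 falls short of 263725/328 but 8⁴ = 4096 reaches it, so n = 4.

4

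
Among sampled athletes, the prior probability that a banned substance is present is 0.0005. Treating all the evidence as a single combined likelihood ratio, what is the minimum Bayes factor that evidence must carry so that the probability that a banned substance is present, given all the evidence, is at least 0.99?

197901

Prior odds = 0.0005/0.9995 = 1/1999.
Target odds = 0.99/0.01 = 99.
Required Bayes factor = 99 ÷ (1/1999) = 197901.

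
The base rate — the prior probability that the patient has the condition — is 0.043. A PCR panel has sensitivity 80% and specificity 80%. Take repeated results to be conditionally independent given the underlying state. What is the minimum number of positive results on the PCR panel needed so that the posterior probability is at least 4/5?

Prior odds = 0.043/0.957 = 43/957.
False-positive rate = 1 − 0.8 = 0.2; likelihood ratio of a positive = 0.8/0.2 = 4.
Target posterior odds = 0.8/0.2 = 4.
Need (43/957) × 4ⁿ ≥ 4, i.e. 4ⁿ ≥ 3828/43.
4³ = 64 falls short of 3828/43 but 4⁴ = 256 reaches it, so n = 4.

4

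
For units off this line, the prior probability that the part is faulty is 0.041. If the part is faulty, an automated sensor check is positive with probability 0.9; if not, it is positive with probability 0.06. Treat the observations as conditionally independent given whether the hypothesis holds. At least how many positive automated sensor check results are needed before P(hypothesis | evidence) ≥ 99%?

Prior odds: 0.041 ÷ 0.959 = 41/959.
Likelihood ratio of a positive = 0.9/0.06 = 15.
Target odds: 0.99 ÷ 0.01 = 99.
Require 15ⁿ ≥ 99 ÷ (41/959) = 94941/41.
15² = 225 falls short of 94941/41 but 15³ = 3375 reaches it, so n = 3.

3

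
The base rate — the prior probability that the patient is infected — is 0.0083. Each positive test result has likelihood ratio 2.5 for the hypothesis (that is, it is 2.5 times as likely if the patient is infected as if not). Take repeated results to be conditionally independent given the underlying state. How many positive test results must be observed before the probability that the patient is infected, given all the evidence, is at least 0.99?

11

Prior odds = 0.0083/0.9917 = 83/9917.
Likelihood ratio per positive test result = 2.5.
Target odds: 0.99 ÷ 0.01 = 99.
Require 2.5ⁿ ≥ 99 ÷ (83/9917) = 981783/83.
2.5¹⁰ = 9765625/1024 falls short of 981783/83 but 2.5¹¹ = 48828125/2048 reaches it, so n = 11.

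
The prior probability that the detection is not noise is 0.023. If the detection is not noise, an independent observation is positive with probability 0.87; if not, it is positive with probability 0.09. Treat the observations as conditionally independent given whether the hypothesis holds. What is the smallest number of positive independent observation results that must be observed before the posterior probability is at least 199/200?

4

Prior odds = 0.023/0.977 = 23/977.
Likelihood ratio of a positive = 0.87/0.09 = 29/3.
Target odds: 0.995 ÷ 0.005 = 199.
Need (23/977) × (29/3)ⁿ ≥ 199, i.e. (29/3)ⁿ ≥ 194423/23.
(29/3)³ = 24389/27 falls short of 194423/23 but (29/3)⁴ = 707281/81 reaches it, so n = 4.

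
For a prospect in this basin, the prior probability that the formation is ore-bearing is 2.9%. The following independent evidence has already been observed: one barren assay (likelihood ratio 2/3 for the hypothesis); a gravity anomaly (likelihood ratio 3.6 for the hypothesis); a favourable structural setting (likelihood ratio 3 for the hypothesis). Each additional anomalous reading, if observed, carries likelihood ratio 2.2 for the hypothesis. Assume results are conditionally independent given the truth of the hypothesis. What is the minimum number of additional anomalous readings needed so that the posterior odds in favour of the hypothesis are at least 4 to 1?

Prior odds = 0.029/0.971 = 29/971.
Combined Bayes factor of the evidence already in hand = (2/3) × 3.6 × 3 = 7.2.
Odds after that evidence = (29/971) × 7.2 = 1044/4855.
Target odds = 4.
Need 2.2ⁿ ≥ 4 ÷ (1044/4855) = 4855/261.
2.2³ = 10.648 falls short of 4855/261 but 2.2⁴ = 23.4256 reaches it, so n = 4.

4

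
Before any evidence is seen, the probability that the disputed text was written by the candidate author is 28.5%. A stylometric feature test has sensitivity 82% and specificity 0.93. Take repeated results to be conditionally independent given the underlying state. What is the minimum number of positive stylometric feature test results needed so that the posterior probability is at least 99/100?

3

Prior odds: 0.285 ÷ 0.715 = 57/143.
False-positive rate = 1 − 0.93 = 0.07; likelihood ratio of a positive = 0.82/0.07 = 82/7.
Target posterior odds = 0.99/0.01 = 99.
Require (82/7)ⁿ ≥ 99 ÷ (57/143) = 4719/19.
(82/7)² = 6724/49 falls short of 4719/19 but (82/7)³ = 551368/343 reaches it, so n = 3.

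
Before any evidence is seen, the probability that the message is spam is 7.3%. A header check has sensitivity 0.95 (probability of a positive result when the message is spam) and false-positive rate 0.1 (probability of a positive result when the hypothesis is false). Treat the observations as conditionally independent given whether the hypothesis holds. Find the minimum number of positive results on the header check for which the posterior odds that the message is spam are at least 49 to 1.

Prior odds = 0.073/0.927 = 73/927.
Likelihood ratio of a positive result = 0.95/0.1 = 9.5.
Target odds = 49.
Require 9.5ⁿ ≥ 49 ÷ (73/927) = 45423/73.
9.5² = 90.25 falls short of 45423/73 but 9.5³ = 857.375 reaches it, so n = 3.

3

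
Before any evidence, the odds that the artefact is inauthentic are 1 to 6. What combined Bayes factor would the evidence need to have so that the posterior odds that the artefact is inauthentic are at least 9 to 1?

54

Prior odds = 1/6.
Target odds = 9.
Required Bayes factor = 9 ÷ (1/6) = 54.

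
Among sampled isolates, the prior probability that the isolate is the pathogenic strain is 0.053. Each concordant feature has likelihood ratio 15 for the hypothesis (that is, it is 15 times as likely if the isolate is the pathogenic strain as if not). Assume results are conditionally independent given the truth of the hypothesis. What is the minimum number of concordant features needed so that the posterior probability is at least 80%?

2

Prior odds: 0.053 ÷ 0.947 = 53/947.
Likelihood ratio per concordant feature = 15.
Target odds: 0.8 ÷ 0.2 = 4.
Require 15ⁿ ≥ 4 ÷ (53/947) = 3788/53.
15¹ = 15 falls short of 3788/53 but 15² = 225 reaches it, so n = 2.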